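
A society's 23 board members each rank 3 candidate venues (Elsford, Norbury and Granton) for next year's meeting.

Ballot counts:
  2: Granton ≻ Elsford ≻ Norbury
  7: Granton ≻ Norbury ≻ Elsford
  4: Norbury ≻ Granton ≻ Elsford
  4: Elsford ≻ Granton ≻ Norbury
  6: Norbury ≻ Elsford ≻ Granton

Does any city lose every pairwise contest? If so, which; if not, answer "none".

Pairwise majorities:
Elsford vs Norbury: Norbury, 17–6.
Elsford vs Granton: Elsford is ranked higher on 4+6 = 10 ballots, Granton on 13. Granton wins 13–10.
Norbury vs Granton: Norbury preferred on 4+6 = 10 ballots; Granton wins 13–10.
Elsford loses to every other city — it is the Condorcet loser.

Elsford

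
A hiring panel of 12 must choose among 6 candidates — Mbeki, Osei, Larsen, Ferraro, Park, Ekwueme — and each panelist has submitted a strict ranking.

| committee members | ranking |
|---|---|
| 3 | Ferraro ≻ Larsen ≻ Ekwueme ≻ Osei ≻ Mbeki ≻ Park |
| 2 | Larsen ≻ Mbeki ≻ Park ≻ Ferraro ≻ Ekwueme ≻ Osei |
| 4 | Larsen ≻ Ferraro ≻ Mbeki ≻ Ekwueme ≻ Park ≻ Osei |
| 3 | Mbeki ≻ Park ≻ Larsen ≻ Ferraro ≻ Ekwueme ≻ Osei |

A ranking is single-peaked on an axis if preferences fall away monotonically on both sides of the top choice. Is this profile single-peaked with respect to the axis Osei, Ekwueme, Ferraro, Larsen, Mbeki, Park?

yes

Axis positions: Osei=1, Ekwueme=2, Ferraro=3, Larsen=4, Mbeki=5, Park=6.
Cluster 1 (peak Ferraro at position 3): ranking walks positions 3-4-2-1-5-6, expanding outward from the peak — single-peaked.
Cluster 2 (peak Larsen at position 4): ranking walks positions 4-5-6-3-2-1, expanding outward from the peak — single-peaked.
Cluster 3 (peak Larsen at position 4): ranking walks positions 4-3-5-2-6-1, expanding outward from the peak — single-peaked.
Cluster 4 (peak Mbeki at position 5): ranking walks positions 5-6-4-3-2-1, expanding outward from the peak — single-peaked.
Every ranking is single-peaked on this axis.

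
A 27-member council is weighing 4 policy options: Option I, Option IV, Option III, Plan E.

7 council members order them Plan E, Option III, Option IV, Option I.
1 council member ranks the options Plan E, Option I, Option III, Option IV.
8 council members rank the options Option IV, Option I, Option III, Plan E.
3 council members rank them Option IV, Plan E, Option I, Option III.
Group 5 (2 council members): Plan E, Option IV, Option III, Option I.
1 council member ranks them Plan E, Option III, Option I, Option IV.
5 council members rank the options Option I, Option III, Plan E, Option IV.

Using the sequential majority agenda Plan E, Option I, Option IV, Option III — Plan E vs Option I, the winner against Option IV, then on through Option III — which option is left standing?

Plan E

Round 1: Plan E vs Option I — 14–13, Plan E advances.
Round 2: Plan E vs Option IV — 16–11, Plan E advances.
Round 3: Plan E vs Option III — 14–13, Plan E advances.
The agenda winner is Plan E.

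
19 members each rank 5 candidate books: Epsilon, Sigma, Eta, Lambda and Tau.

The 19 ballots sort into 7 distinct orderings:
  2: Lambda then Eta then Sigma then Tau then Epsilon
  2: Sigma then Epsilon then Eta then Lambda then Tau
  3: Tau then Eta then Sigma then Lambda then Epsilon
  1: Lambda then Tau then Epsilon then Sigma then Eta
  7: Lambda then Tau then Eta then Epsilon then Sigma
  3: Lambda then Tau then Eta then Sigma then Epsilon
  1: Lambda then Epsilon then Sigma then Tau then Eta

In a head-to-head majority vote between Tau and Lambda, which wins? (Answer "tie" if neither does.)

Lambda

Ballots ranking Tau above Lambda: 3.
Ballots ranking Lambda above Tau: 19 − 3 = 16.
Lambda wins the head-to-head 16–3.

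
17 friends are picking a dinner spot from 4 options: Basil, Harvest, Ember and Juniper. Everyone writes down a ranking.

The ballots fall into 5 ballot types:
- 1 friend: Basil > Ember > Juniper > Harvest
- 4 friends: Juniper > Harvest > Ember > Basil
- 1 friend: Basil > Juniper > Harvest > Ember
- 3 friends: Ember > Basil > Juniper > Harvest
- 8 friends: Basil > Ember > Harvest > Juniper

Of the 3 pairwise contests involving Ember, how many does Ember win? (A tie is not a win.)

Ember against each rival (17 friends):
Ember–Basil: Basil 10–7.
Ember vs Harvest: Ember, 12–5.
Ember vs Juniper: Ember, 12–5.
Ember beats Harvest, Juniper; loses to Basil — 2 pairwise wins.

2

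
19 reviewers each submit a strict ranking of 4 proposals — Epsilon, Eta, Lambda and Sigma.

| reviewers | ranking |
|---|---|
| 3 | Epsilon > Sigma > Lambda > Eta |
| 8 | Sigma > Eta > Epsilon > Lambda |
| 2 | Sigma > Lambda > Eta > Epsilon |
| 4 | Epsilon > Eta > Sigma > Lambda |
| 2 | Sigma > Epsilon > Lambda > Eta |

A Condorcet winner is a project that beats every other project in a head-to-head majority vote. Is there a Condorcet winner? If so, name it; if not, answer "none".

Pairwise majorities:
Epsilon vs Eta: Epsilon preferred on 3+4+2 = 9 ballots; Eta wins 10–9.
Epsilon vs Lambda: Epsilon preferred on 3+8+4+2 = 17 ballots; Epsilon wins 17–2.
Epsilon vs Sigma: Epsilon is ranked higher on 3+4 = 7 ballots, Sigma on 12. Sigma wins 12–7.
Eta vs Lambda: Eta preferred on 8+4 = 12 ballots; Eta wins 12–7.
Eta vs Sigma: Eta preferred on 4 ballots; Sigma wins 15–4.
Lambda vs Sigma: 0 for Lambda, 19 for Sigma — Sigma by 19–0.
Sigma beats each of Epsilon, Eta, Lambda — Sigma is the Condorcet winner.

Sigma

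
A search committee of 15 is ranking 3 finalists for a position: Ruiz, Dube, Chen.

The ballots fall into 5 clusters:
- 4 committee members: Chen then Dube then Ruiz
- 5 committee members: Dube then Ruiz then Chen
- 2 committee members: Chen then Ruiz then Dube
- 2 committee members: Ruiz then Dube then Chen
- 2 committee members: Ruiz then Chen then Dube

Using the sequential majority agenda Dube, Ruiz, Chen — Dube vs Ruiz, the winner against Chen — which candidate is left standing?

Chen

Round 1: Dube vs Ruiz — 9–6, Dube advances.
Round 2: Dube vs Chen — 7–8, Chen advances.
The agenda winner is Chen.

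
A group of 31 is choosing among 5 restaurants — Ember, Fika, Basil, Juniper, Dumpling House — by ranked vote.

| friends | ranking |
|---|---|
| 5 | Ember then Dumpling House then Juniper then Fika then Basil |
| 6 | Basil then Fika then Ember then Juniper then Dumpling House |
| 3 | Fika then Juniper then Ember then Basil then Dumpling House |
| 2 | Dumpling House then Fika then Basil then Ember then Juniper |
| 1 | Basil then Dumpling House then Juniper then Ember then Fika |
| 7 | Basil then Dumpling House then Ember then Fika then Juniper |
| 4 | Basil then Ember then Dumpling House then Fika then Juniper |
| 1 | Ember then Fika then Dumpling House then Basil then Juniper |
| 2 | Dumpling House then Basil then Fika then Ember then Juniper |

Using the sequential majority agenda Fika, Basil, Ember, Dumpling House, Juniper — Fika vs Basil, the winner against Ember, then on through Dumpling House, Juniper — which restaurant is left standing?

Basil

Round 1: Fika vs Basil — 11–20, Basil advances.
Round 2: Basil vs Ember — 22–9, Basil advances.
Round 3: Basil vs Dumpling House — 21–10, Basil advances.
Round 4: Basil vs Juniper — 23–8, Basil advances.
Basil survives the agenda.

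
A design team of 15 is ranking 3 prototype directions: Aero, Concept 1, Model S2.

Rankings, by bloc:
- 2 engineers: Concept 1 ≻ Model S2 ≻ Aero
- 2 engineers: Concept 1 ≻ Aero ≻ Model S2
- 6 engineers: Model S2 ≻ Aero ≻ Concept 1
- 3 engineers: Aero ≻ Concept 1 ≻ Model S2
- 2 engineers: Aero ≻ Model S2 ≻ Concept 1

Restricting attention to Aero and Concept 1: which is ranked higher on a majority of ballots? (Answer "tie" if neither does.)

Ballots ranking Aero above Concept 1: 6 + 3 + 2 = 11.
Ballots ranking Concept 1 above Aero: 15 − 11 = 4.
Aero wins the head-to-head 11–4.

Aero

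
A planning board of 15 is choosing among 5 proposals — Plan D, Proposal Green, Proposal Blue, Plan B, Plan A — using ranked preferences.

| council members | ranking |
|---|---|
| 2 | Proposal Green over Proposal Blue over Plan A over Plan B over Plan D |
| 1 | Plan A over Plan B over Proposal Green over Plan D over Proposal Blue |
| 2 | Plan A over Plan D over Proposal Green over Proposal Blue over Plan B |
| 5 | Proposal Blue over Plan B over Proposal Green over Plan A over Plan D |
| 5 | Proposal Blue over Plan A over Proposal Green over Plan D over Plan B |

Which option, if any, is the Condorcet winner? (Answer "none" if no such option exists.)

Proposal Blue

Pairwise majorities:
Plan D vs Proposal Green: Plan D preferred on 2 ballots; Proposal Green wins 13–2.
Plan D vs Proposal Blue: 1+2 = 3 for Plan D, 12 for Proposal Blue — Proposal Blue by 12–3.
Plan D vs Plan B: Plan D preferred on 2+5 = 7 ballots; Plan B wins 8–7.
Plan D vs Plan A: Plan D is ranked higher on 0 ballots, Plan A on 15. Plan A wins 15–0.
Proposal Green vs Proposal Blue: 2+1+2 = 5 for Proposal Green, 10 for Proposal Blue — Proposal Blue by 10–5.
Proposal Green vs Plan B: Proposal Green preferred on 2+2+5 = 9 ballots; Proposal Green wins 9–6.
Proposal Green vs Plan A: 7 to 8, Plan A.
Proposal Blue vs Plan B: Proposal Blue preferred on 2+2+5+5 = 14 ballots; Proposal Blue wins 14–1.
Proposal Blue vs Plan A: Proposal Blue is ranked higher on 2+5+5 = 12 ballots, Plan A on 3. Proposal Blue wins 12–3.
Plan B vs Plan A: Plan B is ranked higher on 5 ballots, Plan A on 10. Plan A wins 10–5.
Proposal Blue wins every pairwise contest, so Proposal Blue is the Condorcet winner.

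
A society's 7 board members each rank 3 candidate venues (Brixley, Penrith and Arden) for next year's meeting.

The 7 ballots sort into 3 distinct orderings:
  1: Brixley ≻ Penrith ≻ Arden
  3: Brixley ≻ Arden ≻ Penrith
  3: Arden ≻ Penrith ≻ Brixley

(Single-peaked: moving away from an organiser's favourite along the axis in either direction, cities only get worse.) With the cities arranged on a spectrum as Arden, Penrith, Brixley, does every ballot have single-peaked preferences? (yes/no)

Axis positions: Arden=1, Penrith=2, Brixley=3.
Cluster 1 (peak Brixley at position 3): ranking walks positions 3-2-1, expanding outward from the peak — single-peaked.
Cluster 2: ranking walks positions 3-1-2; Arden is ranked above Penrith even though Penrith lies between Arden and the peak Brixley on the axis — preferences dip and rise again. Not single-peaked.
Cluster 3 (peak Arden at position 1): ranking walks positions 1-2-3, expanding outward from the peak — single-peaked.
Cluster 2 violates single-peakedness, so the profile is not single-peaked on this axis.

no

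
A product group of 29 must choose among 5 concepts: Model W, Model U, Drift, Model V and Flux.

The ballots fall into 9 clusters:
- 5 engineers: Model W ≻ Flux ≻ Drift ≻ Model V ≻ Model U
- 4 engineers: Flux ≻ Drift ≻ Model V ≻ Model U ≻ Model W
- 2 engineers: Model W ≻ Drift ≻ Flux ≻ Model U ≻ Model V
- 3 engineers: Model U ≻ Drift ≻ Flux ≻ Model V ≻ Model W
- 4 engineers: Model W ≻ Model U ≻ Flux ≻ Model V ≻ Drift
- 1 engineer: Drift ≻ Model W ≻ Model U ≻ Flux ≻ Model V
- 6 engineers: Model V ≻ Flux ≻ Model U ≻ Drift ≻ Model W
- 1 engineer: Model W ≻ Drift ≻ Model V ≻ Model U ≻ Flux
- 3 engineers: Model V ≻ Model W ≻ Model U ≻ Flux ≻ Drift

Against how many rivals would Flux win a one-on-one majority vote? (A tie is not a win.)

3

Flux against each rival (29 engineers):
Flux vs Model W: Flux preferred on 4+3+6 = 13 ballots; Model W wins 16–13.
Flux vs Model U: 17 to 12, Flux.
Flux–Drift: Flux 22–7.
Flux vs Model V: Flux wins 19–10.
Flux beats Model U, Drift, Model V; loses to Model W — 3 pairwise wins.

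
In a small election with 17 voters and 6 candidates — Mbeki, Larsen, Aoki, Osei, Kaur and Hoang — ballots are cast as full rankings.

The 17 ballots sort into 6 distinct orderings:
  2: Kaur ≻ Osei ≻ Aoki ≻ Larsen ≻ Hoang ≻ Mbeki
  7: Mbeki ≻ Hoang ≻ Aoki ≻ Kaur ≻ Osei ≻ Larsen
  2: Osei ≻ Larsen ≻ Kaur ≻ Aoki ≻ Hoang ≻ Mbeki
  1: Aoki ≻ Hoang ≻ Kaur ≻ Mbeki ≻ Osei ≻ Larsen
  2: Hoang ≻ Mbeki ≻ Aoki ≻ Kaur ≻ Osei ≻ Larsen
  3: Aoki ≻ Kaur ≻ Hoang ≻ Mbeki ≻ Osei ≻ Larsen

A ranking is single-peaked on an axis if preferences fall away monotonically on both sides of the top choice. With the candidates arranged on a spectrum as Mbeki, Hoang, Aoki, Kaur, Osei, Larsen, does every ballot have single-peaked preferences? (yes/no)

yes

Axis positions: Mbeki=1, Hoang=2, Aoki=3, Kaur=4, Osei=5, Larsen=6.
Group 1 (peak Kaur at position 4): ranking walks positions 4-5-3-6-2-1, expanding outward from the peak — single-peaked.
Group 2 (peak Mbeki at position 1): ranking walks positions 1-2-3-4-5-6, expanding outward from the peak — single-peaked.
Group 3 (peak Osei at position 5): ranking walks positions 5-6-4-3-2-1, expanding outward from the peak — single-peaked.
Group 4 (peak Aoki at position 3): ranking walks positions 3-2-4-1-5-6, expanding outward from the peak — single-peaked.
Group 5 (peak Hoang at position 2): ranking walks positions 2-1-3-4-5-6, expanding outward from the peak — single-peaked.
Group 6 (peak Aoki at position 3): ranking walks positions 3-4-2-1-5-6, expanding outward from the peak — single-peaked.
Every ranking is single-peaked on this axis.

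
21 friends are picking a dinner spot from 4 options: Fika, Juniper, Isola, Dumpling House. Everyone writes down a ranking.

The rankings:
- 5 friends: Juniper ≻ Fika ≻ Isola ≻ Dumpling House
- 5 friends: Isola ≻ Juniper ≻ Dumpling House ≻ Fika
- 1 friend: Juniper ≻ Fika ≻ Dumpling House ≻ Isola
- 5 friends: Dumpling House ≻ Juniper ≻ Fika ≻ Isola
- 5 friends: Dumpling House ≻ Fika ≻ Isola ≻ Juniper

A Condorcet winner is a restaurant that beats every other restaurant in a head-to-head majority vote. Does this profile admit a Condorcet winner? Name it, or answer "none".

Juniper

Head-to-head results (21 friends):
Fika vs Juniper: Fika is ranked higher on 5 ballots, Juniper on 16. Juniper wins 16–5.
Fika vs Isola: Fika preferred on 5+1+5+5 = 16 ballots; Fika wins 16–5.
Fika vs Dumpling House: Fika preferred on 5+1 = 6 ballots; Dumpling House wins 15–6.
Juniper vs Isola: 5+1+5 = 11 for Juniper, 10 for Isola — Juniper by 11–10.
Juniper vs Dumpling House: Juniper is ranked higher on 5+5+1 = 11 ballots, Dumpling House on 10. Juniper wins 11–10.
Isola vs Dumpling House: 5+5 = 10 for Isola, 11 for Dumpling House — Dumpling House by 11–10.
Only Juniper has no losses; Juniper is the Condorcet winner.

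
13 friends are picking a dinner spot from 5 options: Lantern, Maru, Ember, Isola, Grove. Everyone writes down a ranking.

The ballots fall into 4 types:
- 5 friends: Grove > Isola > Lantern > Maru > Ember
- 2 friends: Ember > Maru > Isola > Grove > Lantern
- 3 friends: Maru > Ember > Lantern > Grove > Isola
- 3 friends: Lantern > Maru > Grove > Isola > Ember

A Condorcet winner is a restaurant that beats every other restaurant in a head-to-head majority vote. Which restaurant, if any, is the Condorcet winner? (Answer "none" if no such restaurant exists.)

none

Pairwise majorities:
Lantern–Maru: Lantern 8–5.
Lantern–Ember: Lantern 8–5.
Lantern–Isola: Isola 7–6.
Lantern–Grove: Grove 7–6.
Maru vs Ember: Maru wins 11–2.
Maru vs Isola: Maru, 8–5.
Maru vs Grove: Maru, 8–5.
Ember vs Isola: Isola, 8–5.
Ember vs Grove: Grove wins 8–5.
Isola vs Grove: Grove wins 11–2.
Every restaurant loses at least once (Lantern loses to Isola; Maru loses to Lantern; Ember loses to Lantern; Isola loses to Maru; Grove loses to Maru). The majority relation contains the cycle Lantern beats Maru beats Isola beats Lantern, so there is no Condorcet winner.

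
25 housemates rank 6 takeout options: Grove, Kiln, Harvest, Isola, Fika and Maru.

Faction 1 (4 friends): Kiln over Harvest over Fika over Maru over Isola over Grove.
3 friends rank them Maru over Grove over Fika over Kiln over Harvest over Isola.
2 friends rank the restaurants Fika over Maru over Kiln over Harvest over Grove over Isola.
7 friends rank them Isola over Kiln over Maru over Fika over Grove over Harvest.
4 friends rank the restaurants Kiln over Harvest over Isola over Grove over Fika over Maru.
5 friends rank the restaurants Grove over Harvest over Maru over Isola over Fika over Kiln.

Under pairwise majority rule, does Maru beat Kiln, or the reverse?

Ballots ranking Maru above Kiln: 3 + 2 + 5 = 10.
Ballots ranking Kiln above Maru: 25 − 10 = 15.
Kiln wins the head-to-head 15–10.

Kiln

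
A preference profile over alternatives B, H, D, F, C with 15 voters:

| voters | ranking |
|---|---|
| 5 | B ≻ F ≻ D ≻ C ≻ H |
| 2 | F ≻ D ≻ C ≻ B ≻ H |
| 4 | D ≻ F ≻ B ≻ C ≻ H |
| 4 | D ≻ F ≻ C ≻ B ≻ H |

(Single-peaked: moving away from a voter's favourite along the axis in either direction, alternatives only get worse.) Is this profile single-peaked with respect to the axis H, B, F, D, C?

yes

Axis positions: H=1, B=2, F=3, D=4, C=5.
Cluster 1 (peak B at position 2): ranking walks positions 2-3-4-5-1, expanding outward from the peak — single-peaked.
Cluster 2 (peak F at position 3): ranking walks positions 3-4-5-2-1, expanding outward from the peak — single-peaked.
Cluster 3 (peak D at position 4): ranking walks positions 4-3-2-5-1, expanding outward from the peak — single-peaked.
Cluster 4 (peak D at position 4): ranking walks positions 4-3-5-2-1, expanding outward from the peak — single-peaked.
Every ranking is single-peaked on this axis.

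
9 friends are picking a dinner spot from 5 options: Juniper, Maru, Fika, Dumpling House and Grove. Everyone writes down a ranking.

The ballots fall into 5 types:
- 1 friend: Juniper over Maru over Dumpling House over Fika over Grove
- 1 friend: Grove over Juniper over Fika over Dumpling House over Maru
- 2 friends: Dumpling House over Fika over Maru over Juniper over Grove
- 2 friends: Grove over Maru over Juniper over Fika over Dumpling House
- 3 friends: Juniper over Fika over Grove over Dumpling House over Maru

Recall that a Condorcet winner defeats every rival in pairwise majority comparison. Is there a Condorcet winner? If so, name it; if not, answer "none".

Juniper

Pairwise majorities:
Juniper vs Maru: Juniper wins 5–4.
Juniper vs Fika: Juniper, 7–2.
Juniper vs Dumpling House: 1+1+2+3 = 7 for Juniper, 2 for Dumpling House — Juniper by 7–2.
Juniper vs Grove: Juniper, 6–3.
Maru vs Fika: Fika, 6–3.
Maru vs Dumpling House: Maru preferred on 1+2 = 3 ballots; Dumpling House wins 6–3.
Maru vs Grove: Grove wins 6–3.
Fika vs Dumpling House: Fika wins 6–3.
Fika–Grove: Fika 6–3.
Dumpling House vs Grove: Grove wins 6–3.
Only Juniper has no losses; Juniper is the Condorcet winner.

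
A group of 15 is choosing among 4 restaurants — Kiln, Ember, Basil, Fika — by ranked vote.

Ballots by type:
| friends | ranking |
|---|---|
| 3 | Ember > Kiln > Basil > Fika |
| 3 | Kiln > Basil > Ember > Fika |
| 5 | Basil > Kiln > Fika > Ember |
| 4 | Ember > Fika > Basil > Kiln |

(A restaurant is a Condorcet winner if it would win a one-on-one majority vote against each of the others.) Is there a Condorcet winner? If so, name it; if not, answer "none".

Basil

Head-to-head results (15 friends):
Kiln vs Ember: Kiln is ranked higher on 3+5 = 8 ballots, Ember on 7. Kiln wins 8–7.
Kiln vs Basil: Kiln is ranked higher on 3+3 = 6 ballots, Basil on 9. Basil wins 9–6.
Kiln vs Fika: 3+3+5 = 11 for Kiln, 4 for Fika — Kiln by 11–4.
Ember vs Basil: 7 to 8, Basil.
Ember vs Fika: 3+3+4 = 10 for Ember, 5 for Fika — Ember by 10–5.
Basil vs Fika: 11 to 4, Basil.
Basil defeats every rival head-to-head and is the Condorcet winner.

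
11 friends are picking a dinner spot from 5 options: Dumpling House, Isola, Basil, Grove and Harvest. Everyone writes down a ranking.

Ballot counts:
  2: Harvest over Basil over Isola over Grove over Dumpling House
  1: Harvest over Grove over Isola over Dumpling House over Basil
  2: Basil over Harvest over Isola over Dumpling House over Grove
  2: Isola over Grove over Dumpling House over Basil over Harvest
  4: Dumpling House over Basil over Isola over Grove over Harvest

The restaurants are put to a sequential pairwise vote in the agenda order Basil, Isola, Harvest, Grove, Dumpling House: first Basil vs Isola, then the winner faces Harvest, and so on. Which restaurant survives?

Dumpling House

Round 1: Basil vs Isola — 8–3, Basil advances.
Round 2: Basil vs Harvest — 8–3, Basil advances.
Round 3: Basil vs Grove — 8–3, Basil advances.
Round 4: Basil vs Dumpling House — 4–7, Dumpling House advances.
Dumpling House survives the agenda.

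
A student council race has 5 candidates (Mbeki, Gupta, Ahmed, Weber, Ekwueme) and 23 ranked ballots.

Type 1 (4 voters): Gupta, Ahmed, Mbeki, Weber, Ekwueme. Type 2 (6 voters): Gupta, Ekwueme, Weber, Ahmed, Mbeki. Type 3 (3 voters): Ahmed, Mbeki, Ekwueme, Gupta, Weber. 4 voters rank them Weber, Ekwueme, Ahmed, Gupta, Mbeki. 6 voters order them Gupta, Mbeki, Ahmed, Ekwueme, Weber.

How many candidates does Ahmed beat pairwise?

3

Ahmed against each rival (23 voters):
Ahmed vs Mbeki: Ahmed preferred on 4+6+3+4 = 17 ballots; Ahmed wins 17–6.
Ahmed–Gupta: Gupta 16–7.
Ahmed vs Weber: Ahmed, 13–10.
Ahmed vs Ekwueme: Ahmed is ranked higher on 4+3+6 = 13 ballots, Ekwueme on 10. Ahmed wins 13–10.
Ahmed beats Mbeki, Weber, Ekwueme; loses to Gupta — 3 pairwise wins.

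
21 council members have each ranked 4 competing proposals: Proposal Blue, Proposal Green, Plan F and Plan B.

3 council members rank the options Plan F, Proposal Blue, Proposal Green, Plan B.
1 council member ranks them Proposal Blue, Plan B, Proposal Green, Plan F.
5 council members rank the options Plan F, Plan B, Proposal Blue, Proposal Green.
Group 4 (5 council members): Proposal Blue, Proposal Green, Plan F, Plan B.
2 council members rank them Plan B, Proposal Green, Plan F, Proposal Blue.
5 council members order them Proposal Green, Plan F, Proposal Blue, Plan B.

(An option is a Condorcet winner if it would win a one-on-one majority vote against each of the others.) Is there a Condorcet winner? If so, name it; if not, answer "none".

none

Head-to-head results (21 council members):
Proposal Blue vs Proposal Green: Proposal Blue, 14–7.
Proposal Blue vs Plan F: Proposal Blue is ranked higher on 1+5 = 6 ballots, Plan F on 15. Plan F wins 15–6.
Proposal Blue vs Plan B: Proposal Blue, 14–7.
Proposal Green vs Plan F: Proposal Green wins 13–8.
Proposal Green vs Plan B: Proposal Green preferred on 3+5+5 = 13 ballots; Proposal Green wins 13–8.
Plan F vs Plan B: Plan F wins 18–3.
No option is unbeaten: Proposal Blue loses to Plan F; Proposal Green loses to Proposal Blue; Plan F loses to Proposal Green; Plan B loses to Proposal Blue. In particular Proposal Blue → Proposal Green → Plan F → Proposal Blue is a majority cycle — no Condorcet winner exists.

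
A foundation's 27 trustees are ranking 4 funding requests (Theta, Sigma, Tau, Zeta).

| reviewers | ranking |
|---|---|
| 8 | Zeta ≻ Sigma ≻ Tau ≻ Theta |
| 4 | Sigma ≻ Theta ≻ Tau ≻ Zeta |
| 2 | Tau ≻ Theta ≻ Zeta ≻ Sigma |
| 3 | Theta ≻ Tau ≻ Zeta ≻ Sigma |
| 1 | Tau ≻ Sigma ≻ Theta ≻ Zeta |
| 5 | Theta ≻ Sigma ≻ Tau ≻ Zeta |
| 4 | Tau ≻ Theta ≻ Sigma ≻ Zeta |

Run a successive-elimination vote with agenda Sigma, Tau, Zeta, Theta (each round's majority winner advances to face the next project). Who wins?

Round 1: Sigma vs Tau — 17–10, Sigma advances.
Round 2: Sigma vs Zeta — 14–13, Sigma advances.
Round 3: Sigma vs Theta — 13–14, Theta advances.
Theta survives the agenda.

Theta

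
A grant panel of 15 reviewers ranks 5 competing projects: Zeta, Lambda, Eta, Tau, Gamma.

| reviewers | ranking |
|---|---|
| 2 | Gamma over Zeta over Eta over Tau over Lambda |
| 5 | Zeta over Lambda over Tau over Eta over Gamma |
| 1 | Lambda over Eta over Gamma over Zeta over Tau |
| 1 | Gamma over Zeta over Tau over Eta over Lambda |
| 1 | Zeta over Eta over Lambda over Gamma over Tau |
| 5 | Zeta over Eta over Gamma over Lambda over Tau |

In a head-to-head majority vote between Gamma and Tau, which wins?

Gamma

Ballots ranking Gamma above Tau: 2 + 1 + 1 + 1 + 5 = 10.
Ballots ranking Tau above Gamma: 15 − 10 = 5.
Gamma wins the head-to-head 10–5.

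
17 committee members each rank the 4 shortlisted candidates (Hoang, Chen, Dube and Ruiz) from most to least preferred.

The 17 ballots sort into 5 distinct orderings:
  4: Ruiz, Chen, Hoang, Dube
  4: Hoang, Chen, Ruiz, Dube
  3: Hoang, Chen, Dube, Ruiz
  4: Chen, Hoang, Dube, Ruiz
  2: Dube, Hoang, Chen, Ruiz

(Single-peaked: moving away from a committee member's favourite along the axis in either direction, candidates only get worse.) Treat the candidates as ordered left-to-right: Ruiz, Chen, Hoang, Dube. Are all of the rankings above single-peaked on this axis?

Axis positions: Ruiz=1, Chen=2, Hoang=3, Dube=4.
Group 1 (peak Ruiz at position 1): ranking walks positions 1-2-3-4, expanding outward from the peak — single-peaked.
Group 2 (peak Hoang at position 3): ranking walks positions 3-2-1-4, expanding outward from the peak — single-peaked.
Group 3 (peak Hoang at position 3): ranking walks positions 3-2-4-1, expanding outward from the peak — single-peaked.
Group 4 (peak Chen at position 2): ranking walks positions 2-3-4-1, expanding outward from the peak — single-peaked.
Group 5 (peak Dube at position 4): ranking walks positions 4-3-2-1, expanding outward from the peak — single-peaked.
Every ranking is single-peaked on this axis.

yes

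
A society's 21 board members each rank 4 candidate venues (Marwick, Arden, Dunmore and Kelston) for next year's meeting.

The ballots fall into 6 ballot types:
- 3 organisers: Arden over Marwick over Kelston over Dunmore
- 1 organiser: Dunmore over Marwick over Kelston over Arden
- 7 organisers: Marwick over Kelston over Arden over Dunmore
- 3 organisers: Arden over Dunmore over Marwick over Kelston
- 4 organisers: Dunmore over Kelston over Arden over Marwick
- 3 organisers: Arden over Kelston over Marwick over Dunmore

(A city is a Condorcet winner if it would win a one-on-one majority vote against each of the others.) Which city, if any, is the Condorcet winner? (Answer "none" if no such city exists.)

Check each pair by majority over 21 ballots:
Marwick vs Arden: Arden, 13–8.
Marwick–Dunmore: Marwick 13–8.
Marwick vs Kelston: Marwick wins 14–7.
Arden vs Dunmore: Arden wins 16–5.
Arden–Kelston: Kelston 12–9.
Dunmore–Kelston: Kelston 13–8.
No city is unbeaten: Marwick loses to Arden; Arden loses to Kelston; Dunmore loses to Marwick; Kelston loses to Marwick. In particular Marwick > Kelston > Arden > Marwick is a majority cycle — no Condorcet winner exists.

none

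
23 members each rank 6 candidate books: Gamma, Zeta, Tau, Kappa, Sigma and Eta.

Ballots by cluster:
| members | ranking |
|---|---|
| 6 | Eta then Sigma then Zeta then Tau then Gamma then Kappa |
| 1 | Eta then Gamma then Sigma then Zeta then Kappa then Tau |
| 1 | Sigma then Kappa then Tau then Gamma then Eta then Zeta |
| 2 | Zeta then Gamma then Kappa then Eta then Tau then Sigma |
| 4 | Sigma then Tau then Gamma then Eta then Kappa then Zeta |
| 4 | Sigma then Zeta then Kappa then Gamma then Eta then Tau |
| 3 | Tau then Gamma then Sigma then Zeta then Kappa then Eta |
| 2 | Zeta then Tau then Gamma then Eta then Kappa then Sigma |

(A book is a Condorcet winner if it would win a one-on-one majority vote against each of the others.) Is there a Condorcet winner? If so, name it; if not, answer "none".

Head-to-head results (23 members):
Gamma vs Zeta: Zeta, 14–9.
Gamma vs Tau: Tau wins 16–7.
Gamma–Kappa: Gamma 18–5.
Gamma vs Sigma: Sigma wins 15–8.
Gamma vs Eta: Gamma, 16–7.
Zeta vs Tau: Zeta wins 15–8.
Zeta vs Kappa: Zeta, 18–5.
Zeta vs Sigma: Sigma, 19–4.
Zeta vs Eta: Eta wins 12–11.
Tau–Kappa: Tau 15–8.
Tau vs Sigma: Sigma wins 16–7.
Tau vs Eta: Eta, 13–10.
Kappa vs Sigma: Sigma, 19–4.
Kappa vs Eta: Eta wins 13–10.
Sigma–Eta: Sigma 12–11.
Sigma beats each of Gamma, Zeta, Tau, Kappa, Eta — Sigma is the Condorcet winner.

Sigma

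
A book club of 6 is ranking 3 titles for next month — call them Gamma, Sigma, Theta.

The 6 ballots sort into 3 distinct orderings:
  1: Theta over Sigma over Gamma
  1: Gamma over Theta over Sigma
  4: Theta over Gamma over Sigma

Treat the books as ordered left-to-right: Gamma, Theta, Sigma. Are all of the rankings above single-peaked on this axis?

Axis positions: Gamma=1, Theta=2, Sigma=3.
Cluster 1 (peak Theta at position 2): ranking walks positions 2-3-1, expanding outward from the peak — single-peaked.
Cluster 2 (peak Gamma at position 1): ranking walks positions 1-2-3, expanding outward from the peak — single-peaked.
Cluster 3 (peak Theta at position 2): ranking walks positions 2-1-3, expanding outward from the peak — single-peaked.
Every ranking is single-peaked on this axis.

yes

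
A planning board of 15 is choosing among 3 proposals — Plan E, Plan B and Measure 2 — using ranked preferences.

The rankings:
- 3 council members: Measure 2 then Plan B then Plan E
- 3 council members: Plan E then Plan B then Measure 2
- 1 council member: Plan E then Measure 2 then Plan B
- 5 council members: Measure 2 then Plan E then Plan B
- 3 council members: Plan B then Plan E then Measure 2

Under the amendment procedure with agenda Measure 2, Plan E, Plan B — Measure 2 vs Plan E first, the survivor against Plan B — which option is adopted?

Measure 2

Round 1: Measure 2 vs Plan E — 8–7, Measure 2 advances.
Round 2: Measure 2 vs Plan B — 9–6, Measure 2 advances.
The agenda winner is Measure 2.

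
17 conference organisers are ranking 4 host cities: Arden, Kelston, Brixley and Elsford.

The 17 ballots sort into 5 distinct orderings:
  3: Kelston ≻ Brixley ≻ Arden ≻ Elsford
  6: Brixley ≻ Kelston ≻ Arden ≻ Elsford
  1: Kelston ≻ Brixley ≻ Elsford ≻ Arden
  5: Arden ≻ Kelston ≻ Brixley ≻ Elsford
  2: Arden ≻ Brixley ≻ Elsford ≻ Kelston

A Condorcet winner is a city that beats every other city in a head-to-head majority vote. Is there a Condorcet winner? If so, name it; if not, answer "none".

Check each pair by majority over 17 ballots:
Arden vs Kelston: 7 to 10, Kelston.
Arden vs Brixley: 5+2 = 7 for Arden, 10 for Brixley — Brixley by 10–7.
Arden vs Elsford: Arden, 16–1.
Kelston vs Brixley: Kelston preferred on 3+1+5 = 9 ballots; Kelston wins 9–8.
Kelston vs Elsford: Kelston wins 15–2.
Brixley–Elsford: Brixley 17–0.
Kelston wins every pairwise contest, so Kelston is the Condorcet winner.

Kelston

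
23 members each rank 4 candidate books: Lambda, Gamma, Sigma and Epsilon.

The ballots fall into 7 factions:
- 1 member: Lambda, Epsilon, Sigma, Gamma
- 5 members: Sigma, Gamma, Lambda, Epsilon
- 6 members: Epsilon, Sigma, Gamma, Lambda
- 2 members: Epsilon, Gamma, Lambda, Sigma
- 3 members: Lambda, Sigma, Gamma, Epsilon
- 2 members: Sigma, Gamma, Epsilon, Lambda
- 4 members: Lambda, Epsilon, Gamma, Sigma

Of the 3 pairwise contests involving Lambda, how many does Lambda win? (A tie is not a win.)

Lambda against each rival (23 members):
Lambda vs Gamma: Lambda is ranked higher on 1+3+4 = 8 ballots, Gamma on 15. Gamma wins 15–8.
Lambda vs Sigma: Sigma, 13–10.
Lambda vs Epsilon: 1+5+3+4 = 13 for Lambda, 10 for Epsilon — Lambda by 13–10.
Lambda beats Epsilon; loses to Gamma, Sigma — 1 pairwise win.

1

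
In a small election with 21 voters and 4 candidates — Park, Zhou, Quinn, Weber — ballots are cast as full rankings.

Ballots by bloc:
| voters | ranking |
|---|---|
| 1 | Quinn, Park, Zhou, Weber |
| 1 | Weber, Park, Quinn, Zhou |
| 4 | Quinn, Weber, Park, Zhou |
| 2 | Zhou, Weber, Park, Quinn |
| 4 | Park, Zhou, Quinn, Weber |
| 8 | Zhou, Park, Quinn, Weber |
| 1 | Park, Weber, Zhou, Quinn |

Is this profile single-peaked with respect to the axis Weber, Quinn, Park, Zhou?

Axis positions: Weber=1, Quinn=2, Park=3, Zhou=4.
Bloc 1 (peak Quinn at position 2): ranking walks positions 2-3-4-1, expanding outward from the peak — single-peaked.
Bloc 2: ranking walks positions 1-3-2-4; Park is ranked above Quinn even though Quinn lies between Park and the peak Weber on the axis — preferences dip and rise again. Not single-peaked.
Bloc 3 (peak Quinn at position 2): ranking walks positions 2-1-3-4, expanding outward from the peak — single-peaked.
Bloc 4: ranking walks positions 4-1-3-2; Weber is ranked above Park even though Park lies between Weber and the peak Zhou on the axis — preferences dip and rise again. Not single-peaked.
Bloc 5 (peak Park at position 3): ranking walks positions 3-4-2-1, expanding outward from the peak — single-peaked.
Bloc 6 (peak Zhou at position 4): ranking walks positions 4-3-2-1, expanding outward from the peak — single-peaked.
Bloc 7: ranking walks positions 3-1-4-2; Weber is ranked above Quinn even though Quinn lies between Weber and the peak Park on the axis — preferences dip and rise again. Not single-peaked.
Bloc 2 violates single-peakedness, so the profile is not single-peaked on this axis.

no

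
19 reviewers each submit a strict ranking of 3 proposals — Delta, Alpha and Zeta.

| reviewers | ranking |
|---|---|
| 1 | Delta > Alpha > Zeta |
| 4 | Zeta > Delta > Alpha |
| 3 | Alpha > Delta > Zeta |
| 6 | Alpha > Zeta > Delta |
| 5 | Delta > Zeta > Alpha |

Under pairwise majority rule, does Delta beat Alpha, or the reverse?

Ballots ranking Delta above Alpha: 1 + 4 + 5 = 10.
Ballots ranking Alpha above Delta: 19 − 10 = 9.
Delta wins the head-to-head 10–9.

Delta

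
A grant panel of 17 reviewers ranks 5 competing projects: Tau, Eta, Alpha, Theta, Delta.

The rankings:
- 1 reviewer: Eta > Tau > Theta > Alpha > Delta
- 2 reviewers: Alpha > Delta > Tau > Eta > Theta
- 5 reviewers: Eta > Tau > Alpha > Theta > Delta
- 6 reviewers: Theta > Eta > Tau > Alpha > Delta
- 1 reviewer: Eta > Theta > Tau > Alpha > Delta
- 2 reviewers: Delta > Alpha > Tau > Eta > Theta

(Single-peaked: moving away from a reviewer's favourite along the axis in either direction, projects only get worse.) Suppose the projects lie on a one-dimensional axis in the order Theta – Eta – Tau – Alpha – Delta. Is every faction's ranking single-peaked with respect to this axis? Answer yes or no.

yes

Axis positions: Theta=1, Eta=2, Tau=3, Alpha=4, Delta=5.
Faction 1 (peak Eta at position 2): ranking walks positions 2-3-1-4-5, expanding outward from the peak — single-peaked.
Faction 2 (peak Alpha at position 4): ranking walks positions 4-5-3-2-1, expanding outward from the peak — single-peaked.
Faction 3 (peak Eta at position 2): ranking walks positions 2-3-4-1-5, expanding outward from the peak — single-peaked.
Faction 4 (peak Theta at position 1): ranking walks positions 1-2-3-4-5, expanding outward from the peak — single-peaked.
Faction 5 (peak Eta at position 2): ranking walks positions 2-1-3-4-5, expanding outward from the peak — single-peaked.
Faction 6 (peak Delta at position 5): ranking walks positions 5-4-3-2-1, expanding outward from the peak — single-peaked.
Every ranking is single-peaked on this axis.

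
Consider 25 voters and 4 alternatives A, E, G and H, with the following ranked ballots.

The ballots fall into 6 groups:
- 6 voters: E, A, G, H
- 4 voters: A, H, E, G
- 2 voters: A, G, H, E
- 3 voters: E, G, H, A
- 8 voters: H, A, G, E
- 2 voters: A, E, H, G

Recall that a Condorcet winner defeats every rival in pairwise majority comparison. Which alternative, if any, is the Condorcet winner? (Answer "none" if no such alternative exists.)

Pairwise majorities:
A vs E: 4+2+8+2 = 16 for A, 9 for E — A by 16–9.
A vs G: A is ranked higher on 6+4+2+8+2 = 22 ballots, G on 3. A wins 22–3.
A vs H: A preferred on 6+4+2+2 = 14 ballots; A wins 14–11.
E vs G: 6+4+3+2 = 15 for E, 10 for G — E by 15–10.
E vs H: E preferred on 6+3+2 = 11 ballots; H wins 14–11.
G vs H: 11 to 14, H.
Only A has no losses; A is the Condorcet winner.

A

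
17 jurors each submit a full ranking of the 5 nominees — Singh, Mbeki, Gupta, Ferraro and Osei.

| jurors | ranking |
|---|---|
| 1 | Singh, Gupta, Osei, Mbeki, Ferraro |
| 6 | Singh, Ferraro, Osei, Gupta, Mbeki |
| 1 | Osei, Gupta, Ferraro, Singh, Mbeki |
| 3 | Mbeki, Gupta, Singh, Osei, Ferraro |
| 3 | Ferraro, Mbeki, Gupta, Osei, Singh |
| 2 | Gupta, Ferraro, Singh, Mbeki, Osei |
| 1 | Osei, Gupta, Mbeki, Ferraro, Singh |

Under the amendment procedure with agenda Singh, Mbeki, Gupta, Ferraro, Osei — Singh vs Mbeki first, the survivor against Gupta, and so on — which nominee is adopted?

Round 1: Singh vs Mbeki — 10–7, Singh advances.
Round 2: Singh vs Gupta — 7–10, Gupta advances.
Round 3: Gupta vs Ferraro — 8–9, Ferraro advances.
Round 4: Ferraro vs Osei — 11–6, Ferraro advances.
Ferraro survives the agenda.

Ferraro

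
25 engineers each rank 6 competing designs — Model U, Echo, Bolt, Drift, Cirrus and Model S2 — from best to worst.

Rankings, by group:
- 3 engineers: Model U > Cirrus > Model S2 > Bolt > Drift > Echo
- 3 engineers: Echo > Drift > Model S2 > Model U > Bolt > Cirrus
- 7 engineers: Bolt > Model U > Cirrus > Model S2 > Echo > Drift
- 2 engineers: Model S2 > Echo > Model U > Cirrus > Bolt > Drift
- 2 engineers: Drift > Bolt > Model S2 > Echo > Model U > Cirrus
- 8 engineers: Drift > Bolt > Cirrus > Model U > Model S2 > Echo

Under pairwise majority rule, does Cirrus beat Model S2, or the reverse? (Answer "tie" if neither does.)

Ballots ranking Cirrus above Model S2: 3 + 7 + 8 = 18.
Ballots ranking Model S2 above Cirrus: 25 − 18 = 7.
Cirrus wins the head-to-head 18–7.

Cirrus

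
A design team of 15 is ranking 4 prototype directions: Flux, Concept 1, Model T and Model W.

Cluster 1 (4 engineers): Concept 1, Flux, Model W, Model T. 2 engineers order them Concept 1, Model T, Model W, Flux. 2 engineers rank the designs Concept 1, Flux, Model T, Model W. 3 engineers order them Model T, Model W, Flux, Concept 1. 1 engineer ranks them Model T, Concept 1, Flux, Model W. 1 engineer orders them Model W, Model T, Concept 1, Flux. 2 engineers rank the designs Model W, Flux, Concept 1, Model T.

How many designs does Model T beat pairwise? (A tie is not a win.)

1

Model T against each rival (15 engineers):
Model T vs Flux: Model T is ranked higher on 2+3+1+1 = 7 ballots, Flux on 8. Flux wins 8–7.
Model T vs Concept 1: Concept 1 wins 10–5.
Model T vs Model W: Model T is ranked higher on 2+2+3+1 = 8 ballots, Model W on 7. Model T wins 8–7.
Model T beats Model W; loses to Flux, Concept 1 — 1 pairwise win.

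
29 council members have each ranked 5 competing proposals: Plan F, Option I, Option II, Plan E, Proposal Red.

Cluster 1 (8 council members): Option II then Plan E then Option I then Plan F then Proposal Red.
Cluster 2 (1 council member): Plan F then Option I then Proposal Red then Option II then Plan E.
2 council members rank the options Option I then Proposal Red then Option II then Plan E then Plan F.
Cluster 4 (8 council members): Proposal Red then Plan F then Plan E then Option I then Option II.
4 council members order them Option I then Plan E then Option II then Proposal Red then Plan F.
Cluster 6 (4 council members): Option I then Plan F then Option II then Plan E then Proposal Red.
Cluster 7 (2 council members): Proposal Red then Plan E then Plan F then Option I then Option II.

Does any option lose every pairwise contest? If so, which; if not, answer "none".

none

Pairwise majorities:
Plan F vs Option I: 11 to 18, Option I.
Plan F vs Option II: 15 to 14, Plan F.
Plan F–Plan E: Plan E 16–13.
Plan F vs Proposal Red: Plan F is ranked higher on 8+1+4 = 13 ballots, Proposal Red on 16. Proposal Red wins 16–13.
Option I vs Option II: 21 to 8, Option I.
Option I–Plan E: Plan E 18–11.
Option I vs Proposal Red: 8+1+2+4+4 = 19 for Option I, 10 for Proposal Red — Option I by 19–10.
Option II vs Plan E: 8+1+2+4 = 15 for Option II, 14 for Plan E — Option II by 15–14.
Option II vs Proposal Red: Option II wins 16–13.
Plan E vs Proposal Red: 16 to 13, Plan E.
Every option wins at least one matchup (Plan F beats Option II; Option I beats Plan F; Option II beats Plan E; Plan E beats Plan F; Proposal Red beats Plan F), so there is no Condorcet loser.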